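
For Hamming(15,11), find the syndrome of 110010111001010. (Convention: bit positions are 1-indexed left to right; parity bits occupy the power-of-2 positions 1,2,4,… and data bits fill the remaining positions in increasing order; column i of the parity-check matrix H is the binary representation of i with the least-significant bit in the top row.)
Syndrome s = H · r^T (mod 2), r = 110010111001010:
  s[0] = (101010101010101)·(110010111001010) mod 2 = 1+0+0+0+1+0+1+0+1+0+0+0+0+0+0 mod 2 = 0
  s[1] = (011001100110011)·(110010111001010) mod 2 = 0+1+0+0+0+0+1+0+0+0+0+0+0+1+0 mod 2 = 1
  s[2] = (000111100001111)·(110010111001010) mod 2 = 0+0+0+0+1+0+1+0+0+0+0+1+0+1+0 mod 2 = 0
  s[3] = (000000011111111)·(110010111001010) mod 2 = 0+0+0+0+0+0+0+1+1+0+0+1+0+1+0 mod 2 = 0
Syndrome = 0100
Non-zero syndrome: error at position 2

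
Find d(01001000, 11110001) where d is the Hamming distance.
XOR = 10111001, count of 1s = 5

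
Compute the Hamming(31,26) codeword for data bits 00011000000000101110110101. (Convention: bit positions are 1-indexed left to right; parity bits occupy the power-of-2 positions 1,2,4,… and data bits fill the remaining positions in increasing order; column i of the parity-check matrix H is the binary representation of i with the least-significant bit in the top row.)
Codeword c = d · G (mod 2), d = 00011000000000101110110101:
  c[0] = d·G[:,0] = (00011000000000101110110101)·(11011010101101010101010101) mod 2 = 0+0+0+1+1+0+0+0+0+0+0+0+0+0+0+0+0+1+0+0+0+1+0+1+0+1 mod 2 = 0
  c[1] = d·G[:,1] = (00011000000000101110110101)·(10110110011011001100110011) mod 2 = 0+0+0+1+0+0+0+0+0+0+0+0+0+0+0+0+1+1+0+0+1+1+0+0+0+1 mod 2 = 0
  c[2] = d·G[:,2] = (00011000000000101110110101)·(10000000000000000000000000) mod 2 = 0+0+0+0+0+0+0+0+0+0+0+0+0+0+0+0+0+0+0+0+0+0+0+0+0+0 mod 2 = 0
  c[3] = d·G[:,3] = (00011000000000101110110101)·(01110001111000111100001111) mod 2 = 0+0+0+1+0+0+0+0+0+0+0+0+0+0+1+0+1+1+0+0+0+0+0+1+0+1 mod 2 = 0
  c[4] = d·G[:,4] = (00011000000000101110110101)·(01000000000000000000000000) mod 2 = 0+0+0+0+0+0+0+0+0+0+0+0+0+0+0+0+0+0+0+0+0+0+0+0+0+0 mod 2 = 0
  c[5] = d·G[:,5] = (00011000000000101110110101)·(00100000000000000000000000) mod 2 = 0+0+0+0+0+0+0+0+0+0+0+0+0+0+0+0+0+0+0+0+0+0+0+0+0+0 mod 2 = 0
  c[6] = d·G[:,6] = (00011000000000101110110101)·(00010000000000000000000000) mod 2 = 0+0+0+1+0+0+0+0+0+0+0+0+0+0+0+0+0+0+0+0+0+0+0+0+0+0 mod 2 = 1
  c[7] = d·G[:,7] = (00011000000000101110110101)·(00001111111000000011111111) mod 2 = 0+0+0+0+1+0+0+0+0+0+0+0+0+0+0+0+0+0+1+0+1+1+0+1+0+1 mod 2 = 0
  c[8] = d·G[:,8] = (00011000000000101110110101)·(00001000000000000000000000) mod 2 = 0+0+0+0+1+0+0+0+0+0+0+0+0+0+0+0+0+0+0+0+0+0+0+0+0+0 mod 2 = 1
  c[9] = d·G[:,9] = (00011000000000101110110101)·(00000100000000000000000000) mod 2 = 0+0+0+0+0+0+0+0+0+0+0+0+0+0+0+0+0+0+0+0+0+0+0+0+0+0 mod 2 = 0
  c[10] = d·G[:,10] = (00011000000000101110110101)·(00000010000000000000000000) mod 2 = 0+0+0+0+0+0+0+0+0+0+0+0+0+0+0+0+0+0+0+0+0+0+0+0+0+0 mod 2 = 0
  c[11] = d·G[:,11] = (00011000000000101110110101)·(00000001000000000000000000) mod 2 = 0+0+0+0+0+0+0+0+0+0+0+0+0+0+0+0+0+0+0+0+0+0+0+0+0+0 mod 2 = 0
  c[12] = d·G[:,12] = (00011000000000101110110101)·(00000000100000000000000000) mod 2 = 0+0+0+0+0+0+0+0+0+0+0+0+0+0+0+0+0+0+0+0+0+0+0+0+0+0 mod 2 = 0
  c[13] = d·G[:,13] = (00011000000000101110110101)·(00000000010000000000000000) mod 2 = 0+0+0+0+0+0+0+0+0+0+0+0+0+0+0+0+0+0+0+0+0+0+0+0+0+0 mod 2 = 0
  c[14] = d·G[:,14] = (00011000000000101110110101)·(00000000001000000000000000) mod 2 = 0+0+0+0+0+0+0+0+0+0+0+0+0+0+0+0+0+0+0+0+0+0+0+0+0+0 mod 2 = 0
  c[15] = d·G[:,15] = (00011000000000101110110101)·(00000000000111111111111111) mod 2 = 0+0+0+0+0+0+0+0+0+0+0+0+0+0+1+0+1+1+1+0+1+1+0+1+0+1 mod 2 = 0
  c[16] = d·G[:,16] = (00011000000000101110110101)·(00000000000100000000000000) mod 2 = 0+0+0+0+0+0+0+0+0+0+0+0+0+0+0+0+0+0+0+0+0+0+0+0+0+0 mod 2 = 0
  c[17] = d·G[:,17] = (00011000000000101110110101)·(00000000000010000000000000) mod 2 = 0+0+0+0+0+0+0+0+0+0+0+0+0+0+0+0+0+0+0+0+0+0+0+0+0+0 mod 2 = 0
  c[18] = d·G[:,18] = (00011000000000101110110101)·(00000000000001000000000000) mod 2 = 0+0+0+0+0+0+0+0+0+0+0+0+0+0+0+0+0+0+0+0+0+0+0+0+0+0 mod 2 = 0
  c[19] = d·G[:,19] = (00011000000000101110110101)·(00000000000000100000000000) mod 2 = 0+0+0+0+0+0+0+0+0+0+0+0+0+0+1+0+0+0+0+0+0+0+0+0+0+0 mod 2 = 1
  c[20] = d·G[:,20] = (00011000000000101110110101)·(00000000000000010000000000) mod 2 = 0+0+0+0+0+0+0+0+0+0+0+0+0+0+0+0+0+0+0+0+0+0+0+0+0+0 mod 2 = 0
  c[21] = d·G[:,21] = (00011000000000101110110101)·(00000000000000001000000000) mod 2 = 0+0+0+0+0+0+0+0+0+0+0+0+0+0+0+0+1+0+0+0+0+0+0+0+0+0 mod 2 = 1
  c[22] = d·G[:,22] = (00011000000000101110110101)·(00000000000000000100000000) mod 2 = 0+0+0+0+0+0+0+0+0+0+0+0+0+0+0+0+0+1+0+0+0+0+0+0+0+0 mod 2 = 1
  c[23] = d·G[:,23] = (00011000000000101110110101)·(00000000000000000010000000) mod 2 = 0+0+0+0+0+0+0+0+0+0+0+0+0+0+0+0+0+0+1+0+0+0+0+0+0+0 mod 2 = 1
  c[24] = d·G[:,24] = (00011000000000101110110101)·(00000000000000000001000000) mod 2 = 0+0+0+0+0+0+0+0+0+0+0+0+0+0+0+0+0+0+0+0+0+0+0+0+0+0 mod 2 = 0
  c[25] = d·G[:,25] = (00011000000000101110110101)·(00000000000000000000100000) mod 2 = 0+0+0+0+0+0+0+0+0+0+0+0+0+0+0+0+0+0+0+0+1+0+0+0+0+0 mod 2 = 1
  c[26] = d·G[:,26] = (00011000000000101110110101)·(00000000000000000000010000) mod 2 = 0+0+0+0+0+0+0+0+0+0+0+0+0+0+0+0+0+0+0+0+0+1+0+0+0+0 mod 2 = 1
  c[27] = d·G[:,27] = (00011000000000101110110101)·(00000000000000000000001000) mod 2 = 0+0+0+0+0+0+0+0+0+0+0+0+0+0+0+0+0+0+0+0+0+0+0+0+0+0 mod 2 = 0
  c[28] = d·G[:,28] = (00011000000000101110110101)·(00000000000000000000000100) mod 2 = 0+0+0+0+0+0+0+0+0+0+0+0+0+0+0+0+0+0+0+0+0+0+0+1+0+0 mod 2 = 1
  c[29] = d·G[:,29] = (00011000000000101110110101)·(00000000000000000000000010) mod 2 = 0+0+0+0+0+0+0+0+0+0+0+0+0+0+0+0+0+0+0+0+0+0+0+0+0+0 mod 2 = 0
  c[30] = d·G[:,30] = (00011000000000101110110101)·(00000000000000000000000001) mod 2 = 0+0+0+0+0+0+0+0+0+0+0+0+0+0+0+0+0+0+0+0+0+0+0+0+0+1 mod 2 = 1
Codeword = 0000001010000000000101110110101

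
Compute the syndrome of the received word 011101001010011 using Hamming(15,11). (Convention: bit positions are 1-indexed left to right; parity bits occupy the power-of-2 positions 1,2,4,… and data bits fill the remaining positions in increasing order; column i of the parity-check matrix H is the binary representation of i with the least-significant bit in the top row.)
Syndrome s = H · r^T (mod 2), r = 011101001010011:
  s[0] = (101010101010101)·(011101001010011) mod 2 = 0+0+1+0+0+0+0+0+1+0+1+0+0+0+1 mod 2 = 0
  s[1] = (011001100110011)·(011101001010011) mod 2 = 0+1+1+0+0+1+0+0+0+0+1+0+0+1+1 mod 2 = 0
  s[2] = (000111100001111)·(011101001010011) mod 2 = 0+0+0+1+0+1+0+0+0+0+0+0+0+1+1 mod 2 = 0
  s[3] = (000000011111111)·(011101001010011) mod 2 = 0+0+0+0+0+0+0+0+1+0+1+0+0+1+1 mod 2 = 0
Syndrome = 0000
s = 0: no error detected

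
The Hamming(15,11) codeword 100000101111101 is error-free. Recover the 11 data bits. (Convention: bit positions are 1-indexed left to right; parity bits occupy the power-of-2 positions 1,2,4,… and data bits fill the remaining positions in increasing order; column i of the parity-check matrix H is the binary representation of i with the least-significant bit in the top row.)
Parity bits occupy power-of-2 positions; data bits are at positions {3,5,6,7,9,10,11,12,13,14,15} (1-indexed).
Extract: c[3]=0 c[5]=0 c[6]=0 c[7]=1 c[9]=1 c[10]=1 c[11]=1 c[12]=1 c[13]=1 c[14]=0 c[15]=1
Data = 00011111101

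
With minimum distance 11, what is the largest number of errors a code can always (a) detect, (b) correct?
(a) Detection requires d_min ≥ e+1, so e ≤ d_min − 1 = 10.
(b) Correction requires d_min ≥ 2t+1, so t ≤ ⌊(d_min − 1)/2⌋ = ⌊10/2⌋ = 5.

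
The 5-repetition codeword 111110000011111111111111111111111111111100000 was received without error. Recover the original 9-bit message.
Split into 5-bit blocks: 11111 00000 11111 11111 11111 11111 11111 11111 00000
Data = 101111110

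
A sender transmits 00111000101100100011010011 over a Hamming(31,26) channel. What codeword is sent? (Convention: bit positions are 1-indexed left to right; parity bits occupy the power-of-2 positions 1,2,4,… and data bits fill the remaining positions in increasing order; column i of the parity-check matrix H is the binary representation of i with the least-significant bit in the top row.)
Codeword c = d · G (mod 2), d = 00111000101100100011010011:
  c[0] = d·G[:,0] = (00111000101100100011010011)·(11011010101101010101010101) mod 2 = 0+0+0+1+1+0+0+0+1+0+1+1+0+0+0+0+0+0+0+1+0+1+0+0+0+1 mod 2 = 0
  c[1] = d·G[:,1] = (00111000101100100011010011)·(10110110011011001100110011) mod 2 = 0+0+1+1+0+0+0+0+0+0+1+0+0+0+0+0+0+0+0+0+0+1+0+0+1+1 mod 2 = 0
  c[2] = d·G[:,2] = (00111000101100100011010011)·(10000000000000000000000000) mod 2 = 0+0+0+0+0+0+0+0+0+0+0+0+0+0+0+0+0+0+0+0+0+0+0+0+0+0 mod 2 = 0
  c[3] = d·G[:,3] = (00111000101100100011010011)·(01110001111000111100001111) mod 2 = 0+0+1+1+0+0+0+0+1+0+1+0+0+0+1+0+0+0+0+0+0+0+0+0+1+1 mod 2 = 1
  c[4] = d·G[:,4] = (00111000101100100011010011)·(01000000000000000000000000) mod 2 = 0+0+0+0+0+0+0+0+0+0+0+0+0+0+0+0+0+0+0+0+0+0+0+0+0+0 mod 2 = 0
  c[5] = d·G[:,5] = (00111000101100100011010011)·(00100000000000000000000000) mod 2 = 0+0+1+0+0+0+0+0+0+0+0+0+0+0+0+0+0+0+0+0+0+0+0+0+0+0 mod 2 = 1
  c[6] = d·G[:,6] = (00111000101100100011010011)·(00010000000000000000000000) mod 2 = 0+0+0+1+0+0+0+0+0+0+0+0+0+0+0+0+0+0+0+0+0+0+0+0+0+0 mod 2 = 1
  c[7] = d·G[:,7] = (00111000101100100011010011)·(00001111111000000011111111) mod 2 = 0+0+0+0+1+0+0+0+1+0+1+0+0+0+0+0+0+0+1+1+0+1+0+0+1+1 mod 2 = 0
  c[8] = d·G[:,8] = (00111000101100100011010011)·(00001000000000000000000000) mod 2 = 0+0+0+0+1+0+0+0+0+0+0+0+0+0+0+0+0+0+0+0+0+0+0+0+0+0 mod 2 = 1
  c[9] = d·G[:,9] = (00111000101100100011010011)·(00000100000000000000000000) mod 2 = 0+0+0+0+0+0+0+0+0+0+0+0+0+0+0+0+0+0+0+0+0+0+0+0+0+0 mod 2 = 0
  c[10] = d·G[:,10] = (00111000101100100011010011)·(00000010000000000000000000) mod 2 = 0+0+0+0+0+0+0+0+0+0+0+0+0+0+0+0+0+0+0+0+0+0+0+0+0+0 mod 2 = 0
  c[11] = d·G[:,11] = (00111000101100100011010011)·(00000001000000000000000000) mod 2 = 0+0+0+0+0+0+0+0+0+0+0+0+0+0+0+0+0+0+0+0+0+0+0+0+0+0 mod 2 = 0
  c[12] = d·G[:,12] = (00111000101100100011010011)·(00000000100000000000000000) mod 2 = 0+0+0+0+0+0+0+0+1+0+0+0+0+0+0+0+0+0+0+0+0+0+0+0+0+0 mod 2 = 1
  c[13] = d·G[:,13] = (00111000101100100011010011)·(00000000010000000000000000) mod 2 = 0+0+0+0+0+0+0+0+0+0+0+0+0+0+0+0+0+0+0+0+0+0+0+0+0+0 mod 2 = 0
  c[14] = d·G[:,14] = (00111000101100100011010011)·(00000000001000000000000000) mod 2 = 0+0+0+0+0+0+0+0+0+0+1+0+0+0+0+0+0+0+0+0+0+0+0+0+0+0 mod 2 = 1
  c[15] = d·G[:,15] = (00111000101100100011010011)·(00000000000111111111111111) mod 2 = 0+0+0+0+0+0+0+0+0+0+0+1+0+0+1+0+0+0+1+1+0+1+0+0+1+1 mod 2 = 1
  c[16] = d·G[:,16] = (00111000101100100011010011)·(00000000000100000000000000) mod 2 = 0+0+0+0+0+0+0+0+0+0+0+1+0+0+0+0+0+0+0+0+0+0+0+0+0+0 mod 2 = 1
  c[17] = d·G[:,17] = (00111000101100100011010011)·(00000000000010000000000000) mod 2 = 0+0+0+0+0+0+0+0+0+0+0+0+0+0+0+0+0+0+0+0+0+0+0+0+0+0 mod 2 = 0
  c[18] = d·G[:,18] = (00111000101100100011010011)·(00000000000001000000000000) mod 2 = 0+0+0+0+0+0+0+0+0+0+0+0+0+0+0+0+0+0+0+0+0+0+0+0+0+0 mod 2 = 0
  c[19] = d·G[:,19] = (00111000101100100011010011)·(00000000000000100000000000) mod 2 = 0+0+0+0+0+0+0+0+0+0+0+0+0+0+1+0+0+0+0+0+0+0+0+0+0+0 mod 2 = 1
  c[20] = d·G[:,20] = (00111000101100100011010011)·(00000000000000010000000000) mod 2 = 0+0+0+0+0+0+0+0+0+0+0+0+0+0+0+0+0+0+0+0+0+0+0+0+0+0 mod 2 = 0
  c[21] = d·G[:,21] = (00111000101100100011010011)·(00000000000000001000000000) mod 2 = 0+0+0+0+0+0+0+0+0+0+0+0+0+0+0+0+0+0+0+0+0+0+0+0+0+0 mod 2 = 0
  c[22] = d·G[:,22] = (00111000101100100011010011)·(00000000000000000100000000) mod 2 = 0+0+0+0+0+0+0+0+0+0+0+0+0+0+0+0+0+0+0+0+0+0+0+0+0+0 mod 2 = 0
  c[23] = d·G[:,23] = (00111000101100100011010011)·(00000000000000000010000000) mod 2 = 0+0+0+0+0+0+0+0+0+0+0+0+0+0+0+0+0+0+1+0+0+0+0+0+0+0 mod 2 = 1
  c[24] = d·G[:,24] = (00111000101100100011010011)·(00000000000000000001000000) mod 2 = 0+0+0+0+0+0+0+0+0+0+0+0+0+0+0+0+0+0+0+1+0+0+0+0+0+0 mod 2 = 1
  c[25] = d·G[:,25] = (00111000101100100011010011)·(00000000000000000000100000) mod 2 = 0+0+0+0+0+0+0+0+0+0+0+0+0+0+0+0+0+0+0+0+0+0+0+0+0+0 mod 2 = 0
  c[26] = d·G[:,26] = (00111000101100100011010011)·(00000000000000000000010000) mod 2 = 0+0+0+0+0+0+0+0+0+0+0+0+0+0+0+0+0+0+0+0+0+1+0+0+0+0 mod 2 = 1
  c[27] = d·G[:,27] = (00111000101100100011010011)·(00000000000000000000001000) mod 2 = 0+0+0+0+0+0+0+0+0+0+0+0+0+0+0+0+0+0+0+0+0+0+0+0+0+0 mod 2 = 0
  c[28] = d·G[:,28] = (00111000101100100011010011)·(00000000000000000000000100) mod 2 = 0+0+0+0+0+0+0+0+0+0+0+0+0+0+0+0+0+0+0+0+0+0+0+0+0+0 mod 2 = 0
  c[29] = d·G[:,29] = (00111000101100100011010011)·(00000000000000000000000010) mod 2 = 0+0+0+0+0+0+0+0+0+0+0+0+0+0+0+0+0+0+0+0+0+0+0+0+1+0 mod 2 = 1
  c[30] = d·G[:,30] = (00111000101100100011010011)·(00000000000000000000000001) mod 2 = 0+0+0+0+0+0+0+0+0+0+0+0+0+0+0+0+0+0+0+0+0+0+0+0+0+1 mod 2 = 1
Codeword = 0001011010001011100100011010011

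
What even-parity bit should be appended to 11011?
Sum of data bits: 1+1+0+1+1 = 4.
4 mod 2 = 0, so parity bit = 0.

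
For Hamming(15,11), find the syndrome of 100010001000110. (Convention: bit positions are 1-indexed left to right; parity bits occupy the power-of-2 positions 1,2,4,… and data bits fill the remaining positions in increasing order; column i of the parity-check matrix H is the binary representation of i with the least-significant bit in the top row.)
Syndrome s = H · r^T (mod 2), r = 100010001000110:
  s[0] = (101010101010101)·(100010001000110) mod 2 = 1+0+0+0+1+0+0+0+1+0+0+0+1+0+0 mod 2 = 0
  s[1] = (011001100110011)·(100010001000110) mod 2 = 0+0+0+0+0+0+0+0+0+0+0+0+0+1+0 mod 2 = 1
  s[2] = (000111100001111)·(100010001000110) mod 2 = 0+0+0+0+1+0+0+0+0+0+0+0+1+1+0 mod 2 = 1
  s[3] = (000000011111111)·(100010001000110) mod 2 = 0+0+0+0+0+0+0+0+1+0+0+0+1+1+0 mod 2 = 1
Syndrome = 0111
Non-zero syndrome: error at position 14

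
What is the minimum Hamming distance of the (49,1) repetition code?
d_min = 49 (the only two codewords are 0…0 and 1…1, differing in all 49 positions).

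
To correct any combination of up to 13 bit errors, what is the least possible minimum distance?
Correcting t errors requires d_min ≥ 2t + 1 = 2·13 + 1 = 27.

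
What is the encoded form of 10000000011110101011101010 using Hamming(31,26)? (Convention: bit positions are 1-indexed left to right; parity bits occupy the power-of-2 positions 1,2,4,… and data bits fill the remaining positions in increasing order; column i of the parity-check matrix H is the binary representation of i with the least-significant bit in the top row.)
Codeword c = d · G (mod 2), d = 10000000011110101011101010:
  c[0] = d·G[:,0] = (10000000011110101011101010)·(11011010101101010101010101) mod 2 = 1+0+0+0+0+0+0+0+0+0+1+1+0+0+0+0+0+0+0+1+0+0+0+0+0+0 mod 2 = 0
  c[1] = d·G[:,1] = (10000000011110101011101010)·(10110110011011001100110011) mod 2 = 1+0+0+0+0+0+0+0+0+1+1+0+1+0+0+0+1+0+0+0+1+0+0+0+1+0 mod 2 = 1
  c[2] = d·G[:,2] = (10000000011110101011101010)·(10000000000000000000000000) mod 2 = 1+0+0+0+0+0+0+0+0+0+0+0+0+0+0+0+0+0+0+0+0+0+0+0+0+0 mod 2 = 1
  c[3] = d·G[:,3] = (10000000011110101011101010)·(01110001111000111100001111) mod 2 = 0+0+0+0+0+0+0+0+0+1+1+0+0+0+1+0+1+0+0+0+0+0+1+0+1+0 mod 2 = 0
  c[4] = d·G[:,4] = (10000000011110101011101010)·(01000000000000000000000000) mod 2 = 0+0+0+0+0+0+0+0+0+0+0+0+0+0+0+0+0+0+0+0+0+0+0+0+0+0 mod 2 = 0
  c[5] = d·G[:,5] = (10000000011110101011101010)·(00100000000000000000000000) mod 2 = 0+0+0+0+0+0+0+0+0+0+0+0+0+0+0+0+0+0+0+0+0+0+0+0+0+0 mod 2 = 0
  c[6] = d·G[:,6] = (10000000011110101011101010)·(00010000000000000000000000) mod 2 = 0+0+0+0+0+0+0+0+0+0+0+0+0+0+0+0+0+0+0+0+0+0+0+0+0+0 mod 2 = 0
  c[7] = d·G[:,7] = (10000000011110101011101010)·(00001111111000000011111111) mod 2 = 0+0+0+0+0+0+0+0+0+1+1+0+0+0+0+0+0+0+1+1+1+0+1+0+1+0 mod 2 = 1
  c[8] = d·G[:,8] = (10000000011110101011101010)·(00001000000000000000000000) mod 2 = 0+0+0+0+0+0+0+0+0+0+0+0+0+0+0+0+0+0+0+0+0+0+0+0+0+0 mod 2 = 0
  c[9] = d·G[:,9] = (10000000011110101011101010)·(00000100000000000000000000) mod 2 = 0+0+0+0+0+0+0+0+0+0+0+0+0+0+0+0+0+0+0+0+0+0+0+0+0+0 mod 2 = 0
  c[10] = d·G[:,10] = (10000000011110101011101010)·(00000010000000000000000000) mod 2 = 0+0+0+0+0+0+0+0+0+0+0+0+0+0+0+0+0+0+0+0+0+0+0+0+0+0 mod 2 = 0
  c[11] = d·G[:,11] = (10000000011110101011101010)·(00000001000000000000000000) mod 2 = 0+0+0+0+0+0+0+0+0+0+0+0+0+0+0+0+0+0+0+0+0+0+0+0+0+0 mod 2 = 0
  c[12] = d·G[:,12] = (10000000011110101011101010)·(00000000100000000000000000) mod 2 = 0+0+0+0+0+0+0+0+0+0+0+0+0+0+0+0+0+0+0+0+0+0+0+0+0+0 mod 2 = 0
  c[13] = d·G[:,13] = (10000000011110101011101010)·(00000000010000000000000000) mod 2 = 0+0+0+0+0+0+0+0+0+1+0+0+0+0+0+0+0+0+0+0+0+0+0+0+0+0 mod 2 = 1
  c[14] = d·G[:,14] = (10000000011110101011101010)·(00000000001000000000000000) mod 2 = 0+0+0+0+0+0+0+0+0+0+1+0+0+0+0+0+0+0+0+0+0+0+0+0+0+0 mod 2 = 1
  c[15] = d·G[:,15] = (10000000011110101011101010)·(00000000000111111111111111) mod 2 = 0+0+0+0+0+0+0+0+0+0+0+1+1+0+1+0+1+0+1+1+1+0+1+0+1+0 mod 2 = 1
  c[16] = d·G[:,16] = (10000000011110101011101010)·(00000000000100000000000000) mod 2 = 0+0+0+0+0+0+0+0+0+0+0+1+0+0+0+0+0+0+0+0+0+0+0+0+0+0 mod 2 = 1
  c[17] = d·G[:,17] = (10000000011110101011101010)·(00000000000010000000000000) mod 2 = 0+0+0+0+0+0+0+0+0+0+0+0+1+0+0+0+0+0+0+0+0+0+0+0+0+0 mod 2 = 1
  c[18] = d·G[:,18] = (10000000011110101011101010)·(00000000000001000000000000) mod 2 = 0+0+0+0+0+0+0+0+0+0+0+0+0+0+0+0+0+0+0+0+0+0+0+0+0+0 mod 2 = 0
  c[19] = d·G[:,19] = (10000000011110101011101010)·(00000000000000100000000000) mod 2 = 0+0+0+0+0+0+0+0+0+0+0+0+0+0+1+0+0+0+0+0+0+0+0+0+0+0 mod 2 = 1
  c[20] = d·G[:,20] = (10000000011110101011101010)·(00000000000000010000000000) mod 2 = 0+0+0+0+0+0+0+0+0+0+0+0+0+0+0+0+0+0+0+0+0+0+0+0+0+0 mod 2 = 0
  c[21] = d·G[:,21] = (10000000011110101011101010)·(00000000000000001000000000) mod 2 = 0+0+0+0+0+0+0+0+0+0+0+0+0+0+0+0+1+0+0+0+0+0+0+0+0+0 mod 2 = 1
  c[22] = d·G[:,22] = (10000000011110101011101010)·(00000000000000000100000000) mod 2 = 0+0+0+0+0+0+0+0+0+0+0+0+0+0+0+0+0+0+0+0+0+0+0+0+0+0 mod 2 = 0
  c[23] = d·G[:,23] = (10000000011110101011101010)·(00000000000000000010000000) mod 2 = 0+0+0+0+0+0+0+0+0+0+0+0+0+0+0+0+0+0+1+0+0+0+0+0+0+0 mod 2 = 1
  c[24] = d·G[:,24] = (10000000011110101011101010)·(00000000000000000001000000) mod 2 = 0+0+0+0+0+0+0+0+0+0+0+0+0+0+0+0+0+0+0+1+0+0+0+0+0+0 mod 2 = 1
  c[25] = d·G[:,25] = (10000000011110101011101010)·(00000000000000000000100000) mod 2 = 0+0+0+0+0+0+0+0+0+0+0+0+0+0+0+0+0+0+0+0+1+0+0+0+0+0 mod 2 = 1
  c[26] = d·G[:,26] = (10000000011110101011101010)·(00000000000000000000010000) mod 2 = 0+0+0+0+0+0+0+0+0+0+0+0+0+0+0+0+0+0+0+0+0+0+0+0+0+0 mod 2 = 0
  c[27] = d·G[:,27] = (10000000011110101011101010)·(00000000000000000000001000) mod 2 = 0+0+0+0+0+0+0+0+0+0+0+0+0+0+0+0+0+0+0+0+0+0+1+0+0+0 mod 2 = 1
  c[28] = d·G[:,28] = (10000000011110101011101010)·(00000000000000000000000100) mod 2 = 0+0+0+0+0+0+0+0+0+0+0+0+0+0+0+0+0+0+0+0+0+0+0+0+0+0 mod 2 = 0
  c[29] = d·G[:,29] = (10000000011110101011101010)·(00000000000000000000000010) mod 2 = 0+0+0+0+0+0+0+0+0+0+0+0+0+0+0+0+0+0+0+0+0+0+0+0+1+0 mod 2 = 1
  c[30] = d·G[:,30] = (10000000011110101011101010)·(00000000000000000000000001) mod 2 = 0+0+0+0+0+0+0+0+0+0+0+0+0+0+0+0+0+0+0+0+0+0+0+0+0+0 mod 2 = 0
Codeword = 0110000100000111110101011101010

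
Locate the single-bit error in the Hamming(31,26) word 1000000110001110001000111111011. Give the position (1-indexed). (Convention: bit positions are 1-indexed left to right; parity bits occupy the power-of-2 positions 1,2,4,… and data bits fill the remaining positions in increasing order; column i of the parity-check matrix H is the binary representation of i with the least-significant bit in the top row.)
Syndrome s = H · r^T (mod 2), r = 1000000110001110001000111111011:
  s[0] = (1010101010101010101010101010101)·(1000000110001110001000111111011) mod 2 = 1+0+0+0+0+0+0+0+1+0+0+0+1+0+1+0+0+0+1+0+0+0+1+0+1+0+1+0+0+0+1 mod 2 = 1
  s[1] = (0110011001100110011001100110011)·(1000000110001110001000111111011) mod 2 = 0+0+0+0+0+0+0+0+0+0+0+0+0+1+1+0+0+0+1+0+0+0+1+0+0+1+1+0+0+1+1 mod 2 = 0
  s[2] = (0001111000011110000111100001111)·(1000000110001110001000111111011) mod 2 = 0+0+0+0+0+0+0+0+0+0+0+0+1+1+1+0+0+0+0+0+0+0+1+0+0+0+0+1+0+1+1 mod 2 = 1
  s[3] = (0000000111111110000000011111111)·(1000000110001110001000111111011) mod 2 = 0+0+0+0+0+0+0+1+1+0+0+0+1+1+1+0+0+0+0+0+0+0+0+1+1+1+1+1+0+1+1 mod 2 = 0
  s[4] = (0000000000000001111111111111111)·(1000000110001110001000111111011) mod 2 = 0+0+0+0+0+0+0+0+0+0+0+0+0+0+0+0+0+0+1+0+0+0+1+1+1+1+1+1+0+1+1 mod 2 = 1
Syndrome = 10101
Column i of H is the binary representation of i, so the syndrome is the binary index of the flipped bit.
Read s = 10101 with s[0] as LSB: 1·2^0 + 0·2^1 + 1·2^2 + 0·2^3 + 1·2^4 = 21.
Error is at bit position 21.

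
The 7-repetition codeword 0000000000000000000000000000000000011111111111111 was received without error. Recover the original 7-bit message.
Split into 7-bit blocks: 0000000 0000000 0000000 0000000 0000000 1111111 1111111
Data = 0000011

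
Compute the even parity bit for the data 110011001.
Sum of data bits: 1+1+0+0+1+1+0+0+1 = 5.
5 mod 2 = 1, so parity bit = 1.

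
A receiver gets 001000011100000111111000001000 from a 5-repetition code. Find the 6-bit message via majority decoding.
Split into 5-bit blocks and majority-vote each:
  block 1 = 00100: 1 ones, 4 zeros → 0
  block 2 = 00111: 3 ones, 2 zeros → 1
  block 3 = 00000: 0 ones, 5 zeros → 0
  block 4 = 11111: 5 ones, 0 zeros → 1
  block 5 = 10000: 1 ones, 4 zeros → 0
  block 6 = 01000: 1 ones, 4 zeros → 0
Decoded = 010100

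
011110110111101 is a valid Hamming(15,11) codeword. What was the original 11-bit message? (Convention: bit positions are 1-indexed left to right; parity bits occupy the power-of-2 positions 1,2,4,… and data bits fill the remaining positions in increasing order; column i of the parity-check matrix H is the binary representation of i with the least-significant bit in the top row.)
Parity bits occupy power-of-2 positions; data bits are at positions {3,5,6,7,9,10,11,12,13,14,15} (1-indexed).
Extract: c[3]=1 c[5]=1 c[6]=0 c[7]=1 c[9]=0 c[10]=1 c[11]=1 c[12]=1 c[13]=1 c[14]=0 c[15]=1
Data = 11010111101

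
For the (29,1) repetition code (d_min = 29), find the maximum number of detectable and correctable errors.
Detection only: up to d_min − 1 = 28 errors.
Correction: up to ⌊(d_min − 1)/2⌋ = ⌊28/2⌋ = 14 errors.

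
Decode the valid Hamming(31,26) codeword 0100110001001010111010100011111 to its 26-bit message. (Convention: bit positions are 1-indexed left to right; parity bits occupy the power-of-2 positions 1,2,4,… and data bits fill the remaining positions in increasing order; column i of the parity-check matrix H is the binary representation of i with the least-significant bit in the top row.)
Parity bits occupy power-of-2 positions; data bits are at positions {3,5,6,7,9,10,11,12,13,14,15,17,18,19,20,21,22,23,24,25,26,27,28,29,30,31} (1-indexed).
Extract: c[3]=0 c[5]=1 c[6]=1 c[7]=0 c[9]=0 c[10]=1 c[11]=0 c[12]=0 c[13]=1 c[14]=0 c[15]=1 c[17]=1 c[18]=1 c[19]=1 c[20]=0 c[21]=1 c[22]=0 c[23]=1 c[24]=0 c[25]=0 c[26]=0 c[27]=1 c[28]=1 c[29]=1 c[30]=1 c[31]=1
Data = 01100100101111010100011111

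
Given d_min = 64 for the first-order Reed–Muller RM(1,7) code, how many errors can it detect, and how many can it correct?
Detection only: up to d_min − 1 = 63 errors.
Correction: up to ⌊(d_min − 1)/2⌋ = ⌊63/2⌋ = 31 errors.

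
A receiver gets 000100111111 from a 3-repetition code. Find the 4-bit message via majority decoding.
Split into 3-bit blocks and majority-vote each:
  block 1 = 000: 0 ones, 3 zeros → 0
  block 2 = 100: 1 ones, 2 zeros → 0
  block 3 = 111: 3 ones, 0 zeros → 1
  block 4 = 111: 3 ones, 0 zeros → 1
Decoded = 0011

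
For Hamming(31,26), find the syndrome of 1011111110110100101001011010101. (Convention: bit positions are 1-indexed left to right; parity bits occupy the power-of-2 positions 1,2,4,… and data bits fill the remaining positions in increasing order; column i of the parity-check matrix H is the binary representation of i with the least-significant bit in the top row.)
Syndrome s = H · r^T (mod 2), r = 1011111110110100101001011010101:
  s[0] = (1010101010101010101010101010101)·(1011111110110100101001011010101) mod 2 = 1+0+1+0+1+0+1+0+1+0+1+0+0+0+0+0+1+0+1+0+0+0+0+0+1+0+1+0+1+0+1 mod 2 = 0
  s[1] = (0110011001100110011001100110011)·(1011111110110100101001011010101) mod 2 = 0+0+1+0+0+1+1+0+0+0+1+0+0+1+0+0+0+0+1+0+0+1+0+0+0+0+1+0+0+0+1 mod 2 = 1
  s[2] = (0001111000011110000111100001111)·(1011111110110100101001011010101) mod 2 = 0+0+0+1+1+1+1+0+0+0+0+1+0+1+0+0+0+0+0+0+0+1+0+0+0+0+0+0+1+0+1 mod 2 = 1
  s[3] = (0000000111111110000000011111111)·(1011111110110100101001011010101) mod 2 = 0+0+0+0+0+0+0+1+1+0+1+1+0+1+0+0+0+0+0+0+0+0+0+1+1+0+1+0+1+0+1 mod 2 = 0
  s[4] = (0000000000000001111111111111111)·(1011111110110100101001011010101) mod 2 = 0+0+0+0+0+0+0+0+0+0+0+0+0+0+0+0+1+0+1+0+0+1+0+1+1+0+1+0+1+0+1 mod 2 = 0
Syndrome = 01100
Non-zero syndrome: error at position 6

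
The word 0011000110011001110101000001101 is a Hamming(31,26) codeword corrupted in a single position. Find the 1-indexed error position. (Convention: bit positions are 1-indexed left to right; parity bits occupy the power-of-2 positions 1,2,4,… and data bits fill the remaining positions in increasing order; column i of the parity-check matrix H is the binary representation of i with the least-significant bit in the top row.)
Syndrome s = H · r^T (mod 2), r = 0011000110011001110101000001101:
  s[0] = (1010101010101010101010101010101)·(0011000110011001110101000001101) mod 2 = 0+0+1+0+0+0+0+0+1+0+0+0+1+0+0+0+1+0+0+0+0+0+0+0+0+0+0+0+1+0+1 mod 2 = 0
  s[1] = (0110011001100110011001100110011)·(0011000110011001110101000001101) mod 2 = 0+0+1+0+0+0+0+0+0+0+0+0+0+0+0+0+0+1+0+0+0+1+0+0+0+0+0+0+0+0+1 mod 2 = 0
  s[2] = (0001111000011110000111100001111)·(0011000110011001110101000001101) mod 2 = 0+0+0+1+0+0+0+0+0+0+0+1+1+0+0+0+0+0+0+1+0+1+0+0+0+0+0+1+1+0+1 mod 2 = 0
  s[3] = (0000000111111110000000011111111)·(0011000110011001110101000001101) mod 2 = 0+0+0+0+0+0+0+1+1+0+0+1+1+0+0+0+0+0+0+0+0+0+0+0+0+0+0+1+1+0+1 mod 2 = 1
  s[4] = (0000000000000001111111111111111)·(0011000110011001110101000001101) mod 2 = 0+0+0+0+0+0+0+0+0+0+0+0+0+0+0+1+1+1+0+1+0+1+0+0+0+0+0+1+1+0+1 mod 2 = 0
Syndrome = 00010
Column i of H is the binary representation of i, so the syndrome is the binary index of the flipped bit.
Read s = 00010 with s[0] as LSB: 0·2^0 + 0·2^1 + 0·2^2 + 1·2^3 + 0·2^4 = 8.
Error is at bit position 8.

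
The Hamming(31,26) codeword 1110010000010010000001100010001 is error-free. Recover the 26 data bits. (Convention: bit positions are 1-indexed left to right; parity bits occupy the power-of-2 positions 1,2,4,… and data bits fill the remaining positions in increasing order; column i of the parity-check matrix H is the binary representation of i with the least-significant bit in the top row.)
Parity bits occupy power-of-2 positions; data bits are at positions {3,5,6,7,9,10,11,12,13,14,15,17,18,19,20,21,22,23,24,25,26,27,28,29,30,31} (1-indexed).
Extract: c[3]=1 c[5]=0 c[6]=1 c[7]=0 c[9]=0 c[10]=0 c[11]=0 c[12]=1 c[13]=0 c[14]=0 c[15]=1 c[17]=0 c[18]=0 c[19]=0 c[20]=0 c[21]=0 c[22]=1 c[23]=1 c[24]=0 c[25]=0 c[26]=0 c[27]=1 c[28]=0 c[29]=0 c[30]=0 c[31]=1
Data = 10100001001000001100010001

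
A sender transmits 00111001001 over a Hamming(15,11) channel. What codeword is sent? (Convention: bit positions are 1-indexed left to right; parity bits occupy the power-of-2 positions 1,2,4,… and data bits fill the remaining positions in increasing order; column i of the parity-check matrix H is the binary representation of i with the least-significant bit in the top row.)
Codeword c = d · G (mod 2), d = 00111001001:
  c[0] = d·G[:,0] = (00111001001)·(11011010101) mod 2 = 0+0+0+1+1+0+0+0+0+0+1 mod 2 = 1
  c[1] = d·G[:,1] = (00111001001)·(10110110011) mod 2 = 0+0+1+1+0+0+0+0+0+0+1 mod 2 = 1
  c[2] = d·G[:,2] = (00111001001)·(10000000000) mod 2 = 0+0+0+0+0+0+0+0+0+0+0 mod 2 = 0
  c[3] = d·G[:,3] = (00111001001)·(01110001111) mod 2 = 0+0+1+1+0+0+0+1+0+0+1 mod 2 = 0
  c[4] = d·G[:,4] = (00111001001)·(01000000000) mod 2 = 0+0+0+0+0+0+0+0+0+0+0 mod 2 = 0
  c[5] = d·G[:,5] = (00111001001)·(00100000000) mod 2 = 0+0+1+0+0+0+0+0+0+0+0 mod 2 = 1
  c[6] = d·G[:,6] = (00111001001)·(00010000000) mod 2 = 0+0+0+1+0+0+0+0+0+0+0 mod 2 = 1
  c[7] = d·G[:,7] = (00111001001)·(00001111111) mod 2 = 0+0+0+0+1+0+0+1+0+0+1 mod 2 = 1
  c[8] = d·G[:,8] = (00111001001)·(00001000000) mod 2 = 0+0+0+0+1+0+0+0+0+0+0 mod 2 = 1
  c[9] = d·G[:,9] = (00111001001)·(00000100000) mod 2 = 0+0+0+0+0+0+0+0+0+0+0 mod 2 = 0
  c[10] = d·G[:,10] = (00111001001)·(00000010000) mod 2 = 0+0+0+0+0+0+0+0+0+0+0 mod 2 = 0
  c[11] = d·G[:,11] = (00111001001)·(00000001000) mod 2 = 0+0+0+0+0+0+0+1+0+0+0 mod 2 = 1
  c[12] = d·G[:,12] = (00111001001)·(00000000100) mod 2 = 0+0+0+0+0+0+0+0+0+0+0 mod 2 = 0
  c[13] = d·G[:,13] = (00111001001)·(00000000010) mod 2 = 0+0+0+0+0+0+0+0+0+0+0 mod 2 = 0
  c[14] = d·G[:,14] = (00111001001)·(00000000001) mod 2 = 0+0+0+0+0+0+0+0+0+0+1 mod 2 = 1
Codeword = 110001111001001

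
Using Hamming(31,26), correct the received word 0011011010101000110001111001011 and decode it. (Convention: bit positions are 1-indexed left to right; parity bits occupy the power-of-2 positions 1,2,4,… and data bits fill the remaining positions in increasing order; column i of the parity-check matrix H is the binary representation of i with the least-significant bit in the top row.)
Syndrome s = H · r^T (mod 2), r = 0011011010101000110001111001011:
  s[0] = (1010101010101010101010101010101)·(0011011010101000110001111001011) mod 2 = 0+0+1+0+0+0+1+0+1+0+1+0+1+0+0+0+1+0+0+0+0+0+1+0+1+0+0+0+0+0+1 mod 2 = 1
  s[1] = (0110011001100110011001100110011)·(0011011010101000110001111001011) mod 2 = 0+0+1+0+0+1+1+0+0+0+1+0+0+0+0+0+0+1+0+0+0+1+1+0+0+0+0+0+0+1+1 mod 2 = 1
  s[2] = (0001111000011110000111100001111)·(0011011010101000110001111001011) mod 2 = 0+0+0+1+0+1+1+0+0+0+0+0+1+0+0+0+0+0+0+0+0+1+1+0+0+0+0+1+0+1+1 mod 2 = 1
  s[3] = (0000000111111110000000011111111)·(0011011010101000110001111001011) mod 2 = 0+0+0+0+0+0+0+0+1+0+1+0+1+0+0+0+0+0+0+0+0+0+0+1+1+0+0+1+0+1+1 mod 2 = 0
  s[4] = (0000000000000001111111111111111)·(0011011010101000110001111001011) mod 2 = 0+0+0+0+0+0+0+0+0+0+0+0+0+0+0+0+1+1+0+0+0+1+1+1+1+0+0+1+0+1+1 mod 2 = 1
Syndrome = 11101
Column 23 of H equals this syndrome → error at bit 23 (1-indexed).
Flip bit 23: 0011011010101000110001111001011 → 0011011010101000110001011001011
Extract data bits at positions {3,5,6,7,9,10,11,12,13,14,15,17,18,19,20,21,22,23,24,25,26,27,28,29,30,31}: 10111010100110001011001011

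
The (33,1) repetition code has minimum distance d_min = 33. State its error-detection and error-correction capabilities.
Detection only: up to d_min − 1 = 32 errors.
Correction: up to ⌊(d_min − 1)/2⌋ = ⌊32/2⌋ = 16 errors.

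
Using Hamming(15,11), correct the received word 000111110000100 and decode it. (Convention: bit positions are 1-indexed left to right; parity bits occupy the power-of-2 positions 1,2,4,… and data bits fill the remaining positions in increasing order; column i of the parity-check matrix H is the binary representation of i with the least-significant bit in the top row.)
Syndrome s = H · r^T (mod 2), r = 000111110000100:
  s[0] = (101010101010101)·(000111110000100) mod 2 = 0+0+0+0+1+0+1+0+0+0+0+0+1+0+0 mod 2 = 1
  s[1] = (011001100110011)·(000111110000100) mod 2 = 0+0+0+0+0+1+1+0+0+0+0+0+0+0+0 mod 2 = 0
  s[2] = (000111100001111)·(000111110000100) mod 2 = 0+0+0+1+1+1+1+0+0+0+0+0+1+0+0 mod 2 = 1
  s[3] = (000000011111111)·(000111110000100) mod 2 = 0+0+0+0+0+0+0+1+0+0+0+0+1+0+0 mod 2 = 0
Syndrome = 1010
Column 5 of H equals this syndrome → error at bit 5 (1-indexed).
Flip bit 5: 000111110000100 → 000101110000100
Extract data bits at positions {3,5,6,7,9,10,11,12,13,14,15}: 00110000100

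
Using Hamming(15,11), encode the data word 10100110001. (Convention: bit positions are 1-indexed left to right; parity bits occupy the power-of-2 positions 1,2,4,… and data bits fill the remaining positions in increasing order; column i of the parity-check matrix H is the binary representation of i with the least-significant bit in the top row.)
Codeword c = d · G (mod 2), d = 10100110001:
  c[0] = d·G[:,0] = (10100110001)·(11011010101) mod 2 = 1+0+0+0+0+0+1+0+0+0+1 mod 2 = 1
  c[1] = d·G[:,1] = (10100110001)·(10110110011) mod 2 = 1+0+1+0+0+1+1+0+0+0+1 mod 2 = 1
  c[2] = d·G[:,2] = (10100110001)·(10000000000) mod 2 = 1+0+0+0+0+0+0+0+0+0+0 mod 2 = 1
  c[3] = d·G[:,3] = (10100110001)·(01110001111) mod 2 = 0+0+1+0+0+0+0+0+0+0+1 mod 2 = 0
  c[4] = d·G[:,4] = (10100110001)·(01000000000) mod 2 = 0+0+0+0+0+0+0+0+0+0+0 mod 2 = 0
  c[5] = d·G[:,5] = (10100110001)·(00100000000) mod 2 = 0+0+1+0+0+0+0+0+0+0+0 mod 2 = 1
  c[6] = d·G[:,6] = (10100110001)·(00010000000) mod 2 = 0+0+0+0+0+0+0+0+0+0+0 mod 2 = 0
  c[7] = d·G[:,7] = (10100110001)·(00001111111) mod 2 = 0+0+0+0+0+1+1+0+0+0+1 mod 2 = 1
  c[8] = d·G[:,8] = (10100110001)·(00001000000) mod 2 = 0+0+0+0+0+0+0+0+0+0+0 mod 2 = 0
  c[9] = d·G[:,9] = (10100110001)·(00000100000) mod 2 = 0+0+0+0+0+1+0+0+0+0+0 mod 2 = 1
  c[10] = d·G[:,10] = (10100110001)·(00000010000) mod 2 = 0+0+0+0+0+0+1+0+0+0+0 mod 2 = 1
  c[11] = d·G[:,11] = (10100110001)·(00000001000) mod 2 = 0+0+0+0+0+0+0+0+0+0+0 mod 2 = 0
  c[12] = d·G[:,12] = (10100110001)·(00000000100) mod 2 = 0+0+0+0+0+0+0+0+0+0+0 mod 2 = 0
  c[13] = d·G[:,13] = (10100110001)·(00000000010) mod 2 = 0+0+0+0+0+0+0+0+0+0+0 mod 2 = 0
  c[14] = d·G[:,14] = (10100110001)·(00000000001) mod 2 = 0+0+0+0+0+0+0+0+0+0+1 mod 2 = 1
Codeword = 111001010110001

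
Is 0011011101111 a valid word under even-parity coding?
Sum of all bits: 0+0+1+1+0+1+1+1+0+1+1+1+1 = 9; 9 mod 2 = 1. Result is 1 → parity error detected.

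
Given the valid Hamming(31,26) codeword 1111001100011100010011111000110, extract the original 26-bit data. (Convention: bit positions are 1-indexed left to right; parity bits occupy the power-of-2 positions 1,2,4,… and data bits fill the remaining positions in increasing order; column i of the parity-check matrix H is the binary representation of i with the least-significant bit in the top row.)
Parity bits occupy power-of-2 positions; data bits are at positions {3,5,6,7,9,10,11,12,13,14,15,17,18,19,20,21,22,23,24,25,26,27,28,29,30,31} (1-indexed).
Extract: c[3]=1 c[5]=0 c[6]=0 c[7]=1 c[9]=0 c[10]=0 c[11]=0 c[12]=1 c[13]=1 c[14]=1 c[15]=0 c[17]=0 c[18]=1 c[19]=0 c[20]=0 c[21]=1 c[22]=1 c[23]=1 c[24]=1 c[25]=1 c[26]=0 c[27]=0 c[28]=0 c[29]=1 c[30]=1 c[31]=0
Data = 10010001110010011111000110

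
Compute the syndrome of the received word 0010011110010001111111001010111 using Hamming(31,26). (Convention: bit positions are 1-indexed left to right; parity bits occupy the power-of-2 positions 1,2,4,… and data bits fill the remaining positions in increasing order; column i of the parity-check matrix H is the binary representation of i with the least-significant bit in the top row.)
Syndrome s = H · r^T (mod 2), r = 0010011110010001111111001010111:
  s[0] = (1010101010101010101010101010101)·(0010011110010001111111001010111) mod 2 = 0+0+1+0+0+0+1+0+1+0+0+0+0+0+0+0+1+0+1+0+1+0+0+0+1+0+1+0+1+0+1 mod 2 = 0
  s[1] = (0110011001100110011001100110011)·(0010011110010001111111001010111) mod 2 = 0+0+1+0+0+1+1+0+0+0+0+0+0+0+0+0+0+1+1+0+0+1+0+0+0+0+1+0+0+1+1 mod 2 = 1
  s[2] = (0001111000011110000111100001111)·(0010011110010001111111001010111) mod 2 = 0+0+0+0+0+1+1+0+0+0+0+1+0+0+0+0+0+0+0+1+1+1+0+0+0+0+0+0+1+1+1 mod 2 = 1
  s[3] = (0000000111111110000000011111111)·(0010011110010001111111001010111) mod 2 = 0+0+0+0+0+0+0+1+1+0+0+1+0+0+0+0+0+0+0+0+0+0+0+0+1+0+1+0+1+1+1 mod 2 = 0
  s[4] = (0000000000000001111111111111111)·(0010011110010001111111001010111) mod 2 = 0+0+0+0+0+0+0+0+0+0+0+0+0+0+0+1+1+1+1+1+1+1+0+0+1+0+1+0+1+1+1 mod 2 = 0
Syndrome = 01100
Non-zero syndrome: error at position 6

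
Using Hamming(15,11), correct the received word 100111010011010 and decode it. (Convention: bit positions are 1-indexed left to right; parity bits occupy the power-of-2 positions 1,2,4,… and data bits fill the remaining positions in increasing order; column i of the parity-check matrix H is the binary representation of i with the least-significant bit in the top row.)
Syndrome s = H · r^T (mod 2), r = 100111010011010:
  s[0] = (101010101010101)·(100111010011010) mod 2 = 1+0+0+0+1+0+0+0+0+0+1+0+0+0+0 mod 2 = 1
  s[1] = (011001100110011)·(100111010011010) mod 2 = 0+0+0+0+0+1+0+0+0+0+1+0+0+1+0 mod 2 = 1
  s[2] = (000111100001111)·(100111010011010) mod 2 = 0+0+0+1+1+1+0+0+0+0+0+1+0+1+0 mod 2 = 1
  s[3] = (000000011111111)·(100111010011010) mod 2 = 0+0+0+0+0+0+0+1+0+0+1+1+0+1+0 mod 2 = 0
Syndrome = 1110
Column 7 of H equals this syndrome → error at bit 7 (1-indexed).
Flip bit 7: 100111010011010 → 100111110011010
Extract data bits at positions {3,5,6,7,9,10,11,12,13,14,15}: 01110011010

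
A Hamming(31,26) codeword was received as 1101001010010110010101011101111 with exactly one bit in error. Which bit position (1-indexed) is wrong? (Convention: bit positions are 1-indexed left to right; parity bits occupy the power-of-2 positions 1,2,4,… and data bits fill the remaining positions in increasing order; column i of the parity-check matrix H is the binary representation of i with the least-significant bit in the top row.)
Syndrome s = H · r^T (mod 2), r = 1101001010010110010101011101111:
  s[0] = (1010101010101010101010101010101)·(1101001010010110010101011101111) mod 2 = 1+0+0+0+0+0+1+0+1+0+0+0+0+0+1+0+0+0+0+0+0+0+0+0+1+0+0+0+1+0+1 mod 2 = 1
  s[1] = (0110011001100110011001100110011)·(1101001010010110010101011101111) mod 2 = 0+1+0+0+0+0+1+0+0+0+0+0+0+1+1+0+0+1+0+0+0+1+0+0+0+1+0+0+0+1+1 mod 2 = 1
  s[2] = (0001111000011110000111100001111)·(1101001010010110010101011101111) mod 2 = 0+0+0+1+0+0+1+0+0+0+0+1+0+1+1+0+0+0+0+1+0+1+0+0+0+0+0+1+1+1+1 mod 2 = 1
  s[3] = (0000000111111110000000011111111)·(1101001010010110010101011101111) mod 2 = 0+0+0+0+0+0+0+0+1+0+0+1+0+1+1+0+0+0+0+0+0+0+0+1+1+1+0+1+1+1+1 mod 2 = 1
  s[4] = (0000000000000001111111111111111)·(1101001010010110010101011101111) mod 2 = 0+0+0+0+0+0+0+0+0+0+0+0+0+0+0+0+0+1+0+1+0+1+0+1+1+1+0+1+1+1+1 mod 2 = 0
Syndrome = 11110
Column i of H is the binary representation of i, so the syndrome is the binary index of the flipped bit.
Read s = 11110 with s[0] as LSB: 1·2^0 + 1·2^1 + 1·2^2 + 1·2^3 + 0·2^4 = 15.
Error is at bit position 15.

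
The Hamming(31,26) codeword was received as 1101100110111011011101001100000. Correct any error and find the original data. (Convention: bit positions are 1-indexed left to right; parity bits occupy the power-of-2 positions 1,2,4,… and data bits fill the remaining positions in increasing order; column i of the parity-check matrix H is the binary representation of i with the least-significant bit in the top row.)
Syndrome s = H · r^T (mod 2), r = 1101100110111011011101001100000:
  s[0] = (1010101010101010101010101010101)·(1101100110111011011101001100000) mod 2 = 1+0+0+0+1+0+0+0+1+0+1+0+1+0+1+0+0+0+1+0+0+0+0+0+1+0+0+0+0+0+0 mod 2 = 0
  s[1] = (0110011001100110011001100110011)·(1101100110111011011101001100000) mod 2 = 0+1+0+0+0+0+0+0+0+0+1+0+0+0+1+0+0+1+1+0+0+1+0+0+0+1+0+0+0+0+0 mod 2 = 1
  s[2] = (0001111000011110000111100001111)·(1101100110111011011101001100000) mod 2 = 0+0+0+1+1+0+0+0+0+0+0+1+1+0+1+0+0+0+0+1+0+1+0+0+0+0+0+0+0+0+0 mod 2 = 1
  s[3] = (0000000111111110000000011111111)·(1101100110111011011101001100000) mod 2 = 0+0+0+0+0+0+0+1+1+0+1+1+1+0+1+0+0+0+0+0+0+0+0+0+1+1+0+0+0+0+0 mod 2 = 0
  s[4] = (0000000000000001111111111111111)·(1101100110111011011101001100000) mod 2 = 0+0+0+0+0+0+0+0+0+0+0+0+0+0+0+1+0+1+1+1+0+1+0+0+1+1+0+0+0+0+0 mod 2 = 1
Syndrome = 01101
Column 22 of H equals this syndrome → error at bit 22 (1-indexed).
Flip bit 22: 1101100110111011011101001100000 → 1101100110111011011100001100000
Extract data bits at positions {3,5,6,7,9,10,11,12,13,14,15,17,18,19,20,21,22,23,24,25,26,27,28,29,30,31}: 01001011101011100001100000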